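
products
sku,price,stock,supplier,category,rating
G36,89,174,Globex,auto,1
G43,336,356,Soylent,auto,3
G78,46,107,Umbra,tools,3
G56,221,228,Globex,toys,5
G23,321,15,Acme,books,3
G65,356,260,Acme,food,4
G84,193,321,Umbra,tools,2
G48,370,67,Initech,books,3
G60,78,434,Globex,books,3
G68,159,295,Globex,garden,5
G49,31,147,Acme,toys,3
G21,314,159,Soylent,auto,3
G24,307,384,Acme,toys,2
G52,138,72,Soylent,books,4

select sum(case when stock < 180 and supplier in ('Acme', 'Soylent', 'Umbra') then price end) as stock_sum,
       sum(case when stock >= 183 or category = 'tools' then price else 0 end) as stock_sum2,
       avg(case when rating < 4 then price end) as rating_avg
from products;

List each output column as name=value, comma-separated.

[stock_sum: stock < 180 and supplier in ('Acme', 'Soylent', 'Umbra')]
sku=G36: ✗
sku=G43: ✗
sku=G78: ✓ → 46
sku=G56: ✗
sku=G23: ✓ → 321
sku=G65: ✗
sku=G84: ✗
sku=G48: ✗
sku=G60: ✗
sku=G68: ✗
sku=G49: ✓ → 31
sku=G21: ✓ → 314
sku=G24: ✗
sku=G52: ✓ → 138
stock_sum = 46 + 321 + 31 + 314 + 138 = 850
—
[stock_sum2: stock >= 183 or category = 'tools']
sku=G36: ✗
sku=G43: ✓ → 336
sku=G78: ✓ → 46
sku=G56: ✓ → 221
sku=G23: ✗
sku=G65: ✓ → 356
sku=G84: ✓ → 193
sku=G48: ✗
sku=G60: ✓ → 78
sku=G68: ✓ → 159
sku=G49: ✗
sku=G21: ✗
sku=G24: ✓ → 307
sku=G52: ✗
stock_sum2 = 336 + 46 + 221 + 356 + 193 + 78 + 159 + 307 = 1696
—
[rating_avg: rating < 4]
sku=G36: ✓ → 89
sku=G43: ✓ → 336
sku=G78: ✓ → 46
sku=G56: ✗
sku=G23: ✓ → 321
sku=G65: ✗
sku=G84: ✓ → 193
sku=G48: ✓ → 370
sku=G60: ✓ → 78
sku=G68: ✗
sku=G49: ✓ → 31
sku=G21: ✓ → 314
sku=G24: ✓ → 307
sku=G52: ✗
rating_avg = (89 + 336 + 46 + 321 + 193 + 370 + 78 + 31 + 314 + 307) / 10 = 208.5

stock_sum=850, stock_sum2=1696, rating_avg=208.5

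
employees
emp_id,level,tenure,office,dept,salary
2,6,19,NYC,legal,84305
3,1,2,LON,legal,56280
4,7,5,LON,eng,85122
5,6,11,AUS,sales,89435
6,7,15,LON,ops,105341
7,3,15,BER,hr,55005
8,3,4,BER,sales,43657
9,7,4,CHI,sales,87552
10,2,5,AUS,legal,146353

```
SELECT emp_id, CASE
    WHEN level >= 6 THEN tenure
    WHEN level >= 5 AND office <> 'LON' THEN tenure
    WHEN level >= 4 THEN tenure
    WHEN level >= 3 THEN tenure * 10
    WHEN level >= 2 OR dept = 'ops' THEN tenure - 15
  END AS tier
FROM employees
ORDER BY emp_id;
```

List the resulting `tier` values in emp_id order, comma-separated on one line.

19, NULL, 5, 11, 15, 150, 40, 4, -10

emp_id=2: level >= 6 → 19
emp_id=3: (no match → NULL) → NULL
emp_id=4: level >= 6 → 5
emp_id=5: level >= 6 → 11
emp_id=6: level >= 6 → 15
emp_id=7: level >= 3 → 150
emp_id=8: level >= 3 → 40
emp_id=9: level >= 6 → 4
emp_id=10: level >= 2 OR dept = 'ops' → -10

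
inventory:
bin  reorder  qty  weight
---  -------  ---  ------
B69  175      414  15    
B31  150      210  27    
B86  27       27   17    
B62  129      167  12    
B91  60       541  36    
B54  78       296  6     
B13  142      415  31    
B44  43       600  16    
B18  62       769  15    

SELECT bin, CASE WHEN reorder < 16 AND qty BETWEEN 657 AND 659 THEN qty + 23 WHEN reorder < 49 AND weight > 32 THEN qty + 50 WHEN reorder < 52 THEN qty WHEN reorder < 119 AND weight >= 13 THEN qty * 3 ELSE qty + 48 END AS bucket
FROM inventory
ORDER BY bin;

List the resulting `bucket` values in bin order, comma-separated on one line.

463, 2307, 258, 600, 344, 215, 462, 27, 1623

bin=B13: ELSE → 463
bin=B18: reorder < 119 AND weight >= 13 → 2307
bin=B31: ELSE → 258
bin=B44: reorder < 52 → 600
bin=B54: ELSE → 344
bin=B62: ELSE → 215
bin=B69: ELSE → 462
bin=B86: reorder < 52 → 27
bin=B91: reorder < 119 AND weight >= 13 → 1623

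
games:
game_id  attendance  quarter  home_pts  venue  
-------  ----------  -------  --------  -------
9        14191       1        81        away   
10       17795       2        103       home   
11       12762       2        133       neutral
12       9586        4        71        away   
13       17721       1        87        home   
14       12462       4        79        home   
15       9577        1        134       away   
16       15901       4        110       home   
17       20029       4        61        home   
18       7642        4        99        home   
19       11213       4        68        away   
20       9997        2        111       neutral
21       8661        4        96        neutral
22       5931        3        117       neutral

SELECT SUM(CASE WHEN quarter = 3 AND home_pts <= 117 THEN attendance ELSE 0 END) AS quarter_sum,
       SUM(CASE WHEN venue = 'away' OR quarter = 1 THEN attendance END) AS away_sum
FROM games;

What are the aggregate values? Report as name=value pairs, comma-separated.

quarter_sum=5931, away_sum=62288

[quarter_sum: quarter = 3 AND home_pts <= 117]
game_id=9: ✗
game_id=10: ✗
game_id=11: ✗
game_id=12: ✗
game_id=13: ✗
game_id=14: ✗
game_id=15: ✗
game_id=16: ✗
game_id=17: ✗
game_id=18: ✗
game_id=19: ✗
game_id=20: ✗
game_id=21: ✗
game_id=22: ✓ → 5931
quarter_sum = 5931
—
[away_sum: venue = 'away' OR quarter = 1]
game_id=9: ✓ → 14191
game_id=10: ✗
game_id=11: ✗
game_id=12: ✓ → 9586
game_id=13: ✓ → 17721
game_id=14: ✗
game_id=15: ✓ → 9577
game_id=16: ✗
game_id=17: ✗
game_id=18: ✗
game_id=19: ✓ → 11213
game_id=20: ✗
game_id=21: ✗
game_id=22: ✗
away_sum = 14191 + 9586 + 17721 + 9577 + 11213 = 62288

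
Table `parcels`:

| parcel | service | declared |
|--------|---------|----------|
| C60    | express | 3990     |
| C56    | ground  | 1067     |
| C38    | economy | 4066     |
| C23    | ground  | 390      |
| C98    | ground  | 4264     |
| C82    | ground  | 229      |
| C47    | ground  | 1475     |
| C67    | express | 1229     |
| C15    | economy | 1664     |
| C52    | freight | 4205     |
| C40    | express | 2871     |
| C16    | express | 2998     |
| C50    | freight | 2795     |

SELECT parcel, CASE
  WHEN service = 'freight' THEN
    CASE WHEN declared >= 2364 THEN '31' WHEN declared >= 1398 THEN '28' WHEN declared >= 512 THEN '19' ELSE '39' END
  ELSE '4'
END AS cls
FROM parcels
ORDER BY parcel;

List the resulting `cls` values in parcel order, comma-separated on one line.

4, 4, 4, 4, 4, 4, 31, 31, 4, 4, 4, 4, 4

parcel=C15: service='economy' → outer ELSE → 4
parcel=C16: service='express' → outer ELSE → 4
parcel=C23: service='ground' → outer ELSE → 4
parcel=C38: service='economy' → outer ELSE → 4
parcel=C40: service='express' → outer ELSE → 4
parcel=C47: service='ground' → outer ELSE → 4
parcel=C50: service='freight' → inner[declared >= 2364] → 31
parcel=C52: service='freight' → inner[declared >= 2364] → 31
parcel=C56: service='ground' → outer ELSE → 4
parcel=C60: service='express' → outer ELSE → 4
parcel=C67: service='express' → outer ELSE → 4
parcel=C82: service='ground' → outer ELSE → 4
parcel=C98: service='ground' → outer ELSE → 4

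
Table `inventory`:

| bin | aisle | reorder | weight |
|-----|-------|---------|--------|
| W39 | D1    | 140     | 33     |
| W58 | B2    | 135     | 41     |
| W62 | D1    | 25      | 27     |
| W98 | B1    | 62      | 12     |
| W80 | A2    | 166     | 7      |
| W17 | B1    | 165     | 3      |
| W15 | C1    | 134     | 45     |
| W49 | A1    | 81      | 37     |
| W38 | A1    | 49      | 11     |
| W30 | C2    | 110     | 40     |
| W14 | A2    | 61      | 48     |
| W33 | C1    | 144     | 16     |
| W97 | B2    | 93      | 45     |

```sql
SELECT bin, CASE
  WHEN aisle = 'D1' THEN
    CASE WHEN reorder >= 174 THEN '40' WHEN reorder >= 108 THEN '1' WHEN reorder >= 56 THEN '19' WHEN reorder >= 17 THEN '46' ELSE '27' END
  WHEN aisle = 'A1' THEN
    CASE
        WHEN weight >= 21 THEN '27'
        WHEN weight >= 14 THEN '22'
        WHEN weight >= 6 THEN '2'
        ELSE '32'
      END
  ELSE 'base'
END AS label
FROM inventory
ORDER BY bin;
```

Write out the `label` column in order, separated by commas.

bin=W14: aisle='A2' → outer ELSE → base
bin=W15: aisle='C1' → outer ELSE → base
bin=W17: aisle='B1' → outer ELSE → base
bin=W30: aisle='C2' → outer ELSE → base
bin=W33: aisle='C1' → outer ELSE → base
bin=W38: aisle='A1' → inner[weight >= 6] → 2
bin=W39: aisle='D1' → inner[reorder >= 108] → 1
bin=W49: aisle='A1' → inner[weight >= 21] → 27
bin=W58: aisle='B2' → outer ELSE → base
bin=W62: aisle='D1' → inner[reorder >= 17] → 46
bin=W80: aisle='A2' → outer ELSE → base
bin=W97: aisle='B2' → outer ELSE → base
bin=W98: aisle='B1' → outer ELSE → base

base, base, base, base, base, 2, 1, 27, base, 46, base, base, base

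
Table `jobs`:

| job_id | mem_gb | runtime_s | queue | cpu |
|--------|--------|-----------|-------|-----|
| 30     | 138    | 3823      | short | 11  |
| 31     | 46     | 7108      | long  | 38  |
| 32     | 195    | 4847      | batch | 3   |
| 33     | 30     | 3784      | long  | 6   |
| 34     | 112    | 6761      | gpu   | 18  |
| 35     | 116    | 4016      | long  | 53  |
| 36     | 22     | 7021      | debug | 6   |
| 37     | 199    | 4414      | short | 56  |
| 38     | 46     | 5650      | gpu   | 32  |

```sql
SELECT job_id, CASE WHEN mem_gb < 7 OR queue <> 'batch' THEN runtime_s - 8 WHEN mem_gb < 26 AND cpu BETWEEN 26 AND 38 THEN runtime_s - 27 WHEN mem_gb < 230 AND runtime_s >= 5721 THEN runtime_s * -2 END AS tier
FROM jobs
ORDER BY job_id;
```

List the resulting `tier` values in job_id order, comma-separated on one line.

3815, 7100, NULL, 3776, 6753, 4008, 7013, 4406, 5642

job_id=30: mem_gb < 7 OR queue <> 'batch' → 3815
job_id=31: mem_gb < 7 OR queue <> 'batch' → 7100
job_id=32: (no match → NULL) → NULL
job_id=33: mem_gb < 7 OR queue <> 'batch' → 3776
job_id=34: mem_gb < 7 OR queue <> 'batch' → 6753
job_id=35: mem_gb < 7 OR queue <> 'batch' → 4008
job_id=36: mem_gb < 7 OR queue <> 'batch' → 7013
job_id=37: mem_gb < 7 OR queue <> 'batch' → 4406
job_id=38: mem_gb < 7 OR queue <> 'batch' → 5642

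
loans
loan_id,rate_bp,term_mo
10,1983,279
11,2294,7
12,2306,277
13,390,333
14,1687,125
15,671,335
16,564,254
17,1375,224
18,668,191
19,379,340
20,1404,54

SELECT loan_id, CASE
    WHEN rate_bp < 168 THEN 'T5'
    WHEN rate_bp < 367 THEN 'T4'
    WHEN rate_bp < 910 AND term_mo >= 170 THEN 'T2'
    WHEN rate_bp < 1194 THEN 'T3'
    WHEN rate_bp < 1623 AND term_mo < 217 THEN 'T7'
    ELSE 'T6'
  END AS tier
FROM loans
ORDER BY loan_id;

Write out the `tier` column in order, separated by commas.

loan_id=10: ELSE → T6
loan_id=11: ELSE → T6
loan_id=12: ELSE → T6
loan_id=13: rate_bp < 910 AND term_mo >= 170 → T2
loan_id=14: ELSE → T6
loan_id=15: rate_bp < 910 AND term_mo >= 170 → T2
loan_id=16: rate_bp < 910 AND term_mo >= 170 → T2
loan_id=17: ELSE → T6
loan_id=18: rate_bp < 910 AND term_mo >= 170 → T2
loan_id=19: rate_bp < 910 AND term_mo >= 170 → T2
loan_id=20: rate_bp < 1623 AND term_mo < 217 → T7

T6, T6, T6, T2, T6, T2, T2, T6, T2, T2, T7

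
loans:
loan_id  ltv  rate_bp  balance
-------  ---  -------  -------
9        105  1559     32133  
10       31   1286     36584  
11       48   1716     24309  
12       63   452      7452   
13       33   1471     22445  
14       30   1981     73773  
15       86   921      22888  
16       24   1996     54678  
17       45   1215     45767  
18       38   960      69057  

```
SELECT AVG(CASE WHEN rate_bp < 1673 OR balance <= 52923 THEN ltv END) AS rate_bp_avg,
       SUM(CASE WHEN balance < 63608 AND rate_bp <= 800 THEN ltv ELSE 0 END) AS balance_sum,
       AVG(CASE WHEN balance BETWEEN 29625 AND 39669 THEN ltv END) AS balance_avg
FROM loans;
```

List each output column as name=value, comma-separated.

[rate_bp_avg: rate_bp < 1673 OR balance <= 52923]
loan_id=9: ✓ → 105
loan_id=10: ✓ → 31
loan_id=11: ✓ → 48
loan_id=12: ✓ → 63
loan_id=13: ✓ → 33
loan_id=14: ✗
loan_id=15: ✓ → 86
loan_id=16: ✗
loan_id=17: ✓ → 45
loan_id=18: ✓ → 38
rate_bp_avg = (105 + 31 + 48 + 63 + 33 + 86 + 45 + 38) / 8 = 56.125
—
[balance_sum: balance < 63608 AND rate_bp <= 800]
loan_id=9: ✗
loan_id=10: ✗
loan_id=11: ✗
loan_id=12: ✓ → 63
loan_id=13: ✗
loan_id=14: ✗
loan_id=15: ✗
loan_id=16: ✗
loan_id=17: ✗
loan_id=18: ✗
balance_sum = 63
—
[balance_avg: balance BETWEEN 29625 AND 39669]
loan_id=9: ✓ → 105
loan_id=10: ✓ → 31
loan_id=11: ✗
loan_id=12: ✗
loan_id=13: ✗
loan_id=14: ✗
loan_id=15: ✗
loan_id=16: ✗
loan_id=17: ✗
loan_id=18: ✗
balance_avg = (105 + 31) / 2 = 68

rate_bp_avg=56.125, balance_sum=63, balance_avg=68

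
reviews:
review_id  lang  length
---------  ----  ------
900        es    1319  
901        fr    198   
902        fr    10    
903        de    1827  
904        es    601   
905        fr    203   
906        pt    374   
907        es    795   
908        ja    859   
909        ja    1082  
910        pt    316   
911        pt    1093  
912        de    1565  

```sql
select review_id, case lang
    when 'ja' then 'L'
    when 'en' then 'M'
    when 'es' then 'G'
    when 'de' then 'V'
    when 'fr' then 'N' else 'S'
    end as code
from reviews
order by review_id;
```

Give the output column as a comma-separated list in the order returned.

review_id=900: lang='es' → G
review_id=901: lang='fr' → N
review_id=902: lang='fr' → N
review_id=903: lang='de' → V
review_id=904: lang='es' → G
review_id=905: lang='fr' → N
review_id=906: ELSE → S
review_id=907: lang='es' → G
review_id=908: lang='ja' → L
review_id=909: lang='ja' → L
review_id=910: ELSE → S
review_id=911: ELSE → S
review_id=912: lang='de' → V

G, N, N, V, G, N, S, G, L, L, S, S, V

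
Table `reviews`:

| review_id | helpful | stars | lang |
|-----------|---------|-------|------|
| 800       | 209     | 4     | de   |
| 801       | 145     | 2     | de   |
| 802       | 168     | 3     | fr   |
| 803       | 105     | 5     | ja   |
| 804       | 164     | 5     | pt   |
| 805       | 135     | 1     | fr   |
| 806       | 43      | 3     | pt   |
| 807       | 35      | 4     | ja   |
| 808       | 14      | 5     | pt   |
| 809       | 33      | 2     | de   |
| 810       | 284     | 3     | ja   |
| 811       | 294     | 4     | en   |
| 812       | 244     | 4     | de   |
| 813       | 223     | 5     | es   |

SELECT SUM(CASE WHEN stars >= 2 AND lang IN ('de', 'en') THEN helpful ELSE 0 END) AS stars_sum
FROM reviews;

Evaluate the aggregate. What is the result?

925

review_id=800: ✓ → 209
review_id=801: ✓ → 145
review_id=802: ✗
review_id=803: ✗
review_id=804: ✗
review_id=805: ✗
review_id=806: ✗
review_id=807: ✗
review_id=808: ✗
review_id=809: ✓ → 33
review_id=810: ✗
review_id=811: ✓ → 294
review_id=812: ✓ → 244
review_id=813: ✗
stars_sum = 209 + 145 + 33 + 294 + 244 = 925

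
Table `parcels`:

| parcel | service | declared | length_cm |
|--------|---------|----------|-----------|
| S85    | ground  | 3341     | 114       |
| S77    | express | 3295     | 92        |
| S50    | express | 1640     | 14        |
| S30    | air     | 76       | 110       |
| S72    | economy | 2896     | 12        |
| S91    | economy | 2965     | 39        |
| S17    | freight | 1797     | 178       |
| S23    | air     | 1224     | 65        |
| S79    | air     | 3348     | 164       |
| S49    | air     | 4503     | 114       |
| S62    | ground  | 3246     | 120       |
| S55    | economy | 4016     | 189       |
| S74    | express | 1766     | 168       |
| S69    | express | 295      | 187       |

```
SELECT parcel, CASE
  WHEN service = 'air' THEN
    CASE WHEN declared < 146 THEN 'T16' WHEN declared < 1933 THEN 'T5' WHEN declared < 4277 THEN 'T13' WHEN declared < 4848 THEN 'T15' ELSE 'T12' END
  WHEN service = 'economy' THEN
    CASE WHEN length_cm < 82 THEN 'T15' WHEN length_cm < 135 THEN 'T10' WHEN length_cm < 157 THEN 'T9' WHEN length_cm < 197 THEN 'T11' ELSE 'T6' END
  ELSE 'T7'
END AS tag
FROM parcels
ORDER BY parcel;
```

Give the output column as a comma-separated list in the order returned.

T7, T5, T16, T15, T7, T11, T7, T7, T15, T7, T7, T13, T7, T15

parcel=S17: service='freight' → outer ELSE → T7
parcel=S23: service='air' → inner[declared < 1933] → T5
parcel=S30: service='air' → inner[declared < 146] → T16
parcel=S49: service='air' → inner[declared < 4848] → T15
parcel=S50: service='express' → outer ELSE → T7
parcel=S55: service='economy' → inner[length_cm < 197] → T11
parcel=S62: service='ground' → outer ELSE → T7
parcel=S69: service='express' → outer ELSE → T7
parcel=S72: service='economy' → inner[length_cm < 82] → T15
parcel=S74: service='express' → outer ELSE → T7
parcel=S77: service='express' → outer ELSE → T7
parcel=S79: service='air' → inner[declared < 4277] → T13
parcel=S85: service='ground' → outer ELSE → T7
parcel=S91: service='economy' → inner[length_cm < 82] → T15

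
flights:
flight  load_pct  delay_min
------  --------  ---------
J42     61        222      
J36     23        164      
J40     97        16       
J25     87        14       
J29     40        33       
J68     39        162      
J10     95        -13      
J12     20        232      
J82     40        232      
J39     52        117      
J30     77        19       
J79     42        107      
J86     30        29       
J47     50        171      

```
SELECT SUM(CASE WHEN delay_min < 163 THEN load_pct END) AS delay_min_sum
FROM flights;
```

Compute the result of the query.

559

flight=J42: ✗
flight=J36: ✗
flight=J40: ✓ → 97
flight=J25: ✓ → 87
flight=J29: ✓ → 40
flight=J68: ✓ → 39
flight=J10: ✓ → 95
flight=J12: ✗
flight=J82: ✗
flight=J39: ✓ → 52
flight=J30: ✓ → 77
flight=J79: ✓ → 42
flight=J86: ✓ → 30
flight=J47: ✗
delay_min_sum = 97 + 87 + 40 + 39 + 95 + 52 + 77 + 42 + 30 = 559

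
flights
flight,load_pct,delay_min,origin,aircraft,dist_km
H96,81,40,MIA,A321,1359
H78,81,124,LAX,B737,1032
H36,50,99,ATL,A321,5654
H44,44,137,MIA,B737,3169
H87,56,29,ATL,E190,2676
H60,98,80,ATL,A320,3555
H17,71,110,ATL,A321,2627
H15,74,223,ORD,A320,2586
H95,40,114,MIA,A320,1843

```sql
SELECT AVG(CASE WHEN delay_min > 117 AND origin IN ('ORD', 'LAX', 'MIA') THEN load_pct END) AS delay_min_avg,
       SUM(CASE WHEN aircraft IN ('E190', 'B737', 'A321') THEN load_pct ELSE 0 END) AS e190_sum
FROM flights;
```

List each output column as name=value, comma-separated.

[delay_min_avg: delay_min > 117 AND origin IN ('ORD', 'LAX', 'MIA')]
flight=H96: ✗
flight=H78: ✓ → 81
flight=H36: ✗
flight=H44: ✓ → 44
flight=H87: ✗
flight=H60: ✗
flight=H17: ✗
flight=H15: ✓ → 74
flight=H95: ✗
delay_min_avg = (81 + 44 + 74) / 3 = 66.3333333333
—
[e190_sum: aircraft IN ('E190', 'B737', 'A321')]
flight=H96: ✓ → 81
flight=H78: ✓ → 81
flight=H36: ✓ → 50
flight=H44: ✓ → 44
flight=H87: ✓ → 56
flight=H60: ✗
flight=H17: ✓ → 71
flight=H15: ✗
flight=H95: ✗
e190_sum = 81 + 81 + 50 + 44 + 56 + 71 = 383

delay_min_avg=66.3333333333, e190_sum=383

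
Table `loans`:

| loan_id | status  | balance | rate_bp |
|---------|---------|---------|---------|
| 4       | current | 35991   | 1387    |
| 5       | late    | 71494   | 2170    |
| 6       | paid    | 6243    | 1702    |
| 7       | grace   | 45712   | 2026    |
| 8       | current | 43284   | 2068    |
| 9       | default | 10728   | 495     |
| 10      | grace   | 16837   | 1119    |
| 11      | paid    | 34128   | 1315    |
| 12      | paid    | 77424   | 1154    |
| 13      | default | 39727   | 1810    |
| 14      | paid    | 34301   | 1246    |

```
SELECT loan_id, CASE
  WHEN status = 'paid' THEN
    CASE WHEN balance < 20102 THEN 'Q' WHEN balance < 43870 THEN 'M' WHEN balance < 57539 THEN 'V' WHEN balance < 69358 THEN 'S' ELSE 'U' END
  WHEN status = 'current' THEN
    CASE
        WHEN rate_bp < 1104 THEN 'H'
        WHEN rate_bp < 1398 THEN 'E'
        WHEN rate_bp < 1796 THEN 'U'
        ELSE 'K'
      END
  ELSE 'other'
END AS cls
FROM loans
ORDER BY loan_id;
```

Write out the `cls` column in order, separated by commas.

loan_id=4: status='current' → inner[rate_bp < 1398] → E
loan_id=5: status='late' → outer ELSE → other
loan_id=6: status='paid' → inner[balance < 20102] → Q
loan_id=7: status='grace' → outer ELSE → other
loan_id=8: status='current' → inner[ELSE] → K
loan_id=9: status='default' → outer ELSE → other
loan_id=10: status='grace' → outer ELSE → other
loan_id=11: status='paid' → inner[balance < 43870] → M
loan_id=12: status='paid' → inner[ELSE] → U
loan_id=13: status='default' → outer ELSE → other
loan_id=14: status='paid' → inner[balance < 43870] → M

E, other, Q, other, K, other, other, M, U, other, M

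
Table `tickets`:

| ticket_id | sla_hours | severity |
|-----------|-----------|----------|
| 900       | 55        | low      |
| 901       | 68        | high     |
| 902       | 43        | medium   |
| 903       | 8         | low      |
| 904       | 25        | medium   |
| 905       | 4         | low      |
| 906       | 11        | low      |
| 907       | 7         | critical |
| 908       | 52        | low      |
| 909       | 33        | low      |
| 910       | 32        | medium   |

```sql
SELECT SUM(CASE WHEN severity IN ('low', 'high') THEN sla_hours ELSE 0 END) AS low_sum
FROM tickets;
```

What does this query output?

231

ticket_id=900: ✓ → 55
ticket_id=901: ✓ → 68
ticket_id=902: ✗
ticket_id=903: ✓ → 8
ticket_id=904: ✗
ticket_id=905: ✓ → 4
ticket_id=906: ✓ → 11
ticket_id=907: ✗
ticket_id=908: ✓ → 52
ticket_id=909: ✓ → 33
ticket_id=910: ✗
low_sum = 55 + 68 + 8 + 4 + 11 + 52 + 33 = 231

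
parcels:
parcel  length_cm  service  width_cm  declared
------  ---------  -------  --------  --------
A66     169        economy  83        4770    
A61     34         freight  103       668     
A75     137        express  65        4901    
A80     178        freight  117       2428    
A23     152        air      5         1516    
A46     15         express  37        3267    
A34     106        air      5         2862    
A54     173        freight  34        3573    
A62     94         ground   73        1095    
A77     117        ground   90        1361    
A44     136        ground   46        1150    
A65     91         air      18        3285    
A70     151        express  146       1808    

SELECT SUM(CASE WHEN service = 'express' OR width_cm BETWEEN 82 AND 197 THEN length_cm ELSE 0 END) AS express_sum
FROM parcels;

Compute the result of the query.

parcel=A66: ✓ → 169
parcel=A61: ✓ → 34
parcel=A75: ✓ → 137
parcel=A80: ✓ → 178
parcel=A23: ✗
parcel=A46: ✓ → 15
parcel=A34: ✗
parcel=A54: ✗
parcel=A62: ✗
parcel=A77: ✓ → 117
parcel=A44: ✗
parcel=A65: ✗
parcel=A70: ✓ → 151
express_sum = 169 + 34 + 137 + 178 + 15 + 117 + 151 = 801

801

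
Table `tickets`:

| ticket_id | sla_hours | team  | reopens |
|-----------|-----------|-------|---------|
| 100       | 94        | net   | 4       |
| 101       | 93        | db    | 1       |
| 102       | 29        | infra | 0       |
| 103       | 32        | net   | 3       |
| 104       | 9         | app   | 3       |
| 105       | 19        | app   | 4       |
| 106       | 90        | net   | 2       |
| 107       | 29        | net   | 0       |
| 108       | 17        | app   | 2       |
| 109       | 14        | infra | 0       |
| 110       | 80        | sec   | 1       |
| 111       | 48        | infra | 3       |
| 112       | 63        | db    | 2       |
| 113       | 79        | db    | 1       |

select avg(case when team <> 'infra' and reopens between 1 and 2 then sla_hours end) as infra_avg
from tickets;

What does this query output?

ticket_id=100: ✗
ticket_id=101: ✓ → 93
ticket_id=102: ✗
ticket_id=103: ✗
ticket_id=104: ✗
ticket_id=105: ✗
ticket_id=106: ✓ → 90
ticket_id=107: ✗
ticket_id=108: ✓ → 17
ticket_id=109: ✗
ticket_id=110: ✓ → 80
ticket_id=111: ✗
ticket_id=112: ✓ → 63
ticket_id=113: ✓ → 79
infra_avg = (93 + 90 + 17 + 80 + 63 + 79) / 6 = 70.3333333333

70.3333333333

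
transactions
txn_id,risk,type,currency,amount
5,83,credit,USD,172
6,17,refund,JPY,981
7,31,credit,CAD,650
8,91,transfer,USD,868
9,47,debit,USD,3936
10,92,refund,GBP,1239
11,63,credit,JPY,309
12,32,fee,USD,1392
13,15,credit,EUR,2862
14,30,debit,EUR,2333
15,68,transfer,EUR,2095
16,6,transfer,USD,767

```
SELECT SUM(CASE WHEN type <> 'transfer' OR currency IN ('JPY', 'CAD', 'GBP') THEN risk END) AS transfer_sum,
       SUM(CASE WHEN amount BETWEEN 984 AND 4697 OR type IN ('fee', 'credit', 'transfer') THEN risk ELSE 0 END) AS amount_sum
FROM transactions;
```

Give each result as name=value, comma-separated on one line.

[transfer_sum: type <> 'transfer' OR currency IN ('JPY', 'CAD', 'GBP')]
txn_id=5: ✓ → 83
txn_id=6: ✓ → 17
txn_id=7: ✓ → 31
txn_id=8: ✗
txn_id=9: ✓ → 47
txn_id=10: ✓ → 92
txn_id=11: ✓ → 63
txn_id=12: ✓ → 32
txn_id=13: ✓ → 15
txn_id=14: ✓ → 30
txn_id=15: ✗
txn_id=16: ✗
transfer_sum = 83 + 17 + 31 + 47 + 92 + 63 + 32 + 15 + 30 = 410
—
[amount_sum: amount BETWEEN 984 AND 4697 OR type IN ('fee', 'credit', 'transfer')]
txn_id=5: ✓ → 83
txn_id=6: ✗
txn_id=7: ✓ → 31
txn_id=8: ✓ → 91
txn_id=9: ✓ → 47
txn_id=10: ✓ → 92
txn_id=11: ✓ → 63
txn_id=12: ✓ → 32
txn_id=13: ✓ → 15
txn_id=14: ✓ → 30
txn_id=15: ✓ → 68
txn_id=16: ✓ → 6
amount_sum = 83 + 31 + 91 + 47 + 92 + 63 + 32 + 15 + 30 + 68 + 6 = 558

transfer_sum=410, amount_sum=558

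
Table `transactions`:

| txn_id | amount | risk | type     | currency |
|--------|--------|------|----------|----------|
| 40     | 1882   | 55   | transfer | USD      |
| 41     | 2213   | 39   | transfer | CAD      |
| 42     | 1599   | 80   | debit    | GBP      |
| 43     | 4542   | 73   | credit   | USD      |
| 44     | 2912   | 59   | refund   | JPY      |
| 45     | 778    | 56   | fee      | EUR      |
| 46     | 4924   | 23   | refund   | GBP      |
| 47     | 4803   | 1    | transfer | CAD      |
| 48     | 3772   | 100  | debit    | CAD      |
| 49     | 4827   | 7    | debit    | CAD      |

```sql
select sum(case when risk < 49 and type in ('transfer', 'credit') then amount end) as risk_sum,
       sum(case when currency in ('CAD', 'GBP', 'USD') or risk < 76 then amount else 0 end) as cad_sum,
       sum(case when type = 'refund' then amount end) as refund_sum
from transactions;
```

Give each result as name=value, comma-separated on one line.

[risk_sum: risk < 49 and type in ('transfer', 'credit')]
txn_id=40: ✗
txn_id=41: ✓ → 2213
txn_id=42: ✗
txn_id=43: ✗
txn_id=44: ✗
txn_id=45: ✗
txn_id=46: ✗
txn_id=47: ✓ → 4803
txn_id=48: ✗
txn_id=49: ✗
risk_sum = 2213 + 4803 = 7016
—
[cad_sum: currency in ('CAD', 'GBP', 'USD') or risk < 76]
txn_id=40: ✓ → 1882
txn_id=41: ✓ → 2213
txn_id=42: ✓ → 1599
txn_id=43: ✓ → 4542
txn_id=44: ✓ → 2912
txn_id=45: ✓ → 778
txn_id=46: ✓ → 4924
txn_id=47: ✓ → 4803
txn_id=48: ✓ → 3772
txn_id=49: ✓ → 4827
cad_sum = 1882 + 2213 + 1599 + 4542 + 2912 + 778 + 4924 + 4803 + 3772 + 4827 = 32252
—
[refund_sum: type = 'refund']
txn_id=40: ✗
txn_id=41: ✗
txn_id=42: ✗
txn_id=43: ✗
txn_id=44: ✓ → 2912
txn_id=45: ✗
txn_id=46: ✓ → 4924
txn_id=47: ✗
txn_id=48: ✗
txn_id=49: ✗
refund_sum = 2912 + 4924 = 7836

risk_sum=7016, cad_sum=32252, refund_sum=7836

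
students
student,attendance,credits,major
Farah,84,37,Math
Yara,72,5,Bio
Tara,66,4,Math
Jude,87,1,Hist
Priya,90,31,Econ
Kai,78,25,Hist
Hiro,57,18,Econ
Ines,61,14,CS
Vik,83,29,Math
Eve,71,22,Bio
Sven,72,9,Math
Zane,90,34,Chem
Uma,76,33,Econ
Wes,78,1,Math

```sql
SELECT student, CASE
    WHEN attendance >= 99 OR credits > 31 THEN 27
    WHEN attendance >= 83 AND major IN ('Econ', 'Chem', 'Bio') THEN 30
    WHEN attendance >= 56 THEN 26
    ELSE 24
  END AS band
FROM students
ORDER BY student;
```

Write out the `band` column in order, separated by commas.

student=Eve: attendance >= 56 → 26
student=Farah: attendance >= 99 OR credits > 31 → 27
student=Hiro: attendance >= 56 → 26
student=Ines: attendance >= 56 → 26
student=Jude: attendance >= 56 → 26
student=Kai: attendance >= 56 → 26
student=Priya: attendance >= 83 AND major IN ('Econ', 'Chem', 'Bio') → 30
student=Sven: attendance >= 56 → 26
student=Tara: attendance >= 56 → 26
student=Uma: attendance >= 99 OR credits > 31 → 27
student=Vik: attendance >= 56 → 26
student=Wes: attendance >= 56 → 26
student=Yara: attendance >= 56 → 26
student=Zane: attendance >= 99 OR credits > 31 → 27

26, 27, 26, 26, 26, 26, 30, 26, 26, 27, 26, 26, 26, 27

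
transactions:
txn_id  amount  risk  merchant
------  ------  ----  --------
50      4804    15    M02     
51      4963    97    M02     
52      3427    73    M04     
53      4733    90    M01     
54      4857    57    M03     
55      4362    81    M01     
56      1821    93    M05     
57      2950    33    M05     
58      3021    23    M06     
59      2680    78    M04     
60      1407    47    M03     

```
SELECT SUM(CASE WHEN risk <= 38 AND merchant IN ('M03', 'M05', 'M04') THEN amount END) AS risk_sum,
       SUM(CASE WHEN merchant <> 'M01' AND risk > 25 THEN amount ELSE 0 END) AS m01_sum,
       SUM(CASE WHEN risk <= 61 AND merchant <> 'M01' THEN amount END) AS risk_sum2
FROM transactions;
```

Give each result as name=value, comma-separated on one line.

risk_sum=2950, m01_sum=22105, risk_sum2=17039

[risk_sum: risk <= 38 AND merchant IN ('M03', 'M05', 'M04')]
txn_id=50: ✗
txn_id=51: ✗
txn_id=52: ✗
txn_id=53: ✗
txn_id=54: ✗
txn_id=55: ✗
txn_id=56: ✗
txn_id=57: ✓ → 2950
txn_id=58: ✗
txn_id=59: ✗
txn_id=60: ✗
risk_sum = 2950
—
[m01_sum: merchant <> 'M01' AND risk > 25]
txn_id=50: ✗
txn_id=51: ✓ → 4963
txn_id=52: ✓ → 3427
txn_id=53: ✗
txn_id=54: ✓ → 4857
txn_id=55: ✗
txn_id=56: ✓ → 1821
txn_id=57: ✓ → 2950
txn_id=58: ✗
txn_id=59: ✓ → 2680
txn_id=60: ✓ → 1407
m01_sum = 4963 + 3427 + 4857 + 1821 + 2950 + 2680 + 1407 = 22105
—
[risk_sum2: risk <= 61 AND merchant <> 'M01']
txn_id=50: ✓ → 4804
txn_id=51: ✗
txn_id=52: ✗
txn_id=53: ✗
txn_id=54: ✓ → 4857
txn_id=55: ✗
txn_id=56: ✗
txn_id=57: ✓ → 2950
txn_id=58: ✓ → 3021
txn_id=59: ✗
txn_id=60: ✓ → 1407
risk_sum2 = 4804 + 4857 + 2950 + 3021 + 1407 = 17039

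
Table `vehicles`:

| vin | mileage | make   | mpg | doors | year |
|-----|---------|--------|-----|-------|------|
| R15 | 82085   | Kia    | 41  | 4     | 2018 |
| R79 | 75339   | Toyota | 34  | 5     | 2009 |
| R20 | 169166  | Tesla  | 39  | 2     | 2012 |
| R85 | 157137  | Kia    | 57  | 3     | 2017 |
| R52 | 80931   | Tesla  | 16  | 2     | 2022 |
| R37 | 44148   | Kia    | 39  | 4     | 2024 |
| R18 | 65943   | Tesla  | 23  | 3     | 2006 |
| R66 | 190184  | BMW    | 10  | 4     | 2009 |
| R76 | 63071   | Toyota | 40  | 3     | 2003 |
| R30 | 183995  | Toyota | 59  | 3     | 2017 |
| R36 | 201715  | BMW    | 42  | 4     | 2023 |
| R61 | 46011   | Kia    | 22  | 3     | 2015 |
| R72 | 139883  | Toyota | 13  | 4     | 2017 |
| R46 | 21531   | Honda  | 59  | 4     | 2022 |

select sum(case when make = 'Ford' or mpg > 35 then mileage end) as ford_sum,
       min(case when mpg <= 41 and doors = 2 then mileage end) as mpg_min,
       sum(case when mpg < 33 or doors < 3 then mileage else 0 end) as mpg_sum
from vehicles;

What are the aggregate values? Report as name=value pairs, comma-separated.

ford_sum=922848, mpg_min=80931, mpg_sum=692118

[ford_sum: make = 'Ford' or mpg > 35]
vin=R15: ✓ → 82085
vin=R79: ✗
vin=R20: ✓ → 169166
vin=R85: ✓ → 157137
vin=R52: ✗
vin=R37: ✓ → 44148
vin=R18: ✗
vin=R66: ✗
vin=R76: ✓ → 63071
vin=R30: ✓ → 183995
vin=R36: ✓ → 201715
vin=R61: ✗
vin=R72: ✗
vin=R46: ✓ → 21531
ford_sum = 82085 + 169166 + 157137 + 44148 + 63071 + 183995 + 201715 + 21531 = 922848
—
[mpg_min: mpg <= 41 and doors = 2]
vin=R15: ✗
vin=R79: ✗
vin=R20: ✓ → 169166
vin=R85: ✗
vin=R52: ✓ → 80931
vin=R37: ✗
vin=R18: ✗
vin=R66: ✗
vin=R76: ✗
vin=R30: ✗
vin=R36: ✗
vin=R61: ✗
vin=R72: ✗
vin=R46: ✗
mpg_min = MIN(169166, 80931) = 80931
—
[mpg_sum: mpg < 33 or doors < 3]
vin=R15: ✗
vin=R79: ✗
vin=R20: ✓ → 169166
vin=R85: ✗
vin=R52: ✓ → 80931
vin=R37: ✗
vin=R18: ✓ → 65943
vin=R66: ✓ → 190184
vin=R76: ✗
vin=R30: ✗
vin=R36: ✗
vin=R61: ✓ → 46011
vin=R72: ✓ → 139883
vin=R46: ✗
mpg_sum = 169166 + 80931 + 65943 + 190184 + 46011 + 139883 = 692118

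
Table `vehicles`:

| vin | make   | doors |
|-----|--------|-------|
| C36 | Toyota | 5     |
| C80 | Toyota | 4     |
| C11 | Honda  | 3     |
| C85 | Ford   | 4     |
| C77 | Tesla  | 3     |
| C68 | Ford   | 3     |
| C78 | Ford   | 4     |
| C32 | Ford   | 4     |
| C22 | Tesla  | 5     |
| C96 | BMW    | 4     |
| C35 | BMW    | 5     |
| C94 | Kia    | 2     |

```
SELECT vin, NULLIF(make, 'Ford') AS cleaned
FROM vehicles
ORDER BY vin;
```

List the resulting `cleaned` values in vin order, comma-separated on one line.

Honda, Tesla, NULL, BMW, Toyota, NULL, Tesla, NULL, Toyota, NULL, Kia, BMW

vin=C11: make=Honda vs Ford: differ → Honda
vin=C22: make=Tesla vs Ford: differ → Tesla
vin=C32: make=Ford vs Ford: equal → NULL
vin=C35: make=BMW vs Ford: differ → BMW
vin=C36: make=Toyota vs Ford: differ → Toyota
vin=C68: make=Ford vs Ford: equal → NULL
vin=C77: make=Tesla vs Ford: differ → Tesla
vin=C78: make=Ford vs Ford: equal → NULL
vin=C80: make=Toyota vs Ford: differ → Toyota
vin=C85: make=Ford vs Ford: equal → NULL
vin=C94: make=Kia vs Ford: differ → Kia
vin=C96: make=BMW vs Ford: differ → BMW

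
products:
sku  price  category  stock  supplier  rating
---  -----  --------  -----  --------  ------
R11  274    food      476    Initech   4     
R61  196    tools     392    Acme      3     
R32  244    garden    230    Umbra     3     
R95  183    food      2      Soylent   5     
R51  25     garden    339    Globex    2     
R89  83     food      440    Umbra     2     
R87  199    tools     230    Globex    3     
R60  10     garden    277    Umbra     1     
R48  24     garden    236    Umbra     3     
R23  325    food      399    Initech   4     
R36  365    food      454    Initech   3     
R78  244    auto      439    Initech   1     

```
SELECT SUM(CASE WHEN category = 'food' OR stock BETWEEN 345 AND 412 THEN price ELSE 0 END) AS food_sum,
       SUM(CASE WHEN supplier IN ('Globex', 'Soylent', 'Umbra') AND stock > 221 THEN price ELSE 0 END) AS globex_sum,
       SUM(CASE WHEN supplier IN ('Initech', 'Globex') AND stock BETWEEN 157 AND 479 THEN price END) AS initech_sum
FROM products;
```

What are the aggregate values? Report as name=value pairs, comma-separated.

[food_sum: category = 'food' OR stock BETWEEN 345 AND 412]
sku=R11: ✓ → 274
sku=R61: ✓ → 196
sku=R32: ✗
sku=R95: ✓ → 183
sku=R51: ✗
sku=R89: ✓ → 83
sku=R87: ✗
sku=R60: ✗
sku=R48: ✗
sku=R23: ✓ → 325
sku=R36: ✓ → 365
sku=R78: ✗
food_sum = 274 + 196 + 183 + 83 + 325 + 365 = 1426
—
[globex_sum: supplier IN ('Globex', 'Soylent', 'Umbra') AND stock > 221]
sku=R11: ✗
sku=R61: ✗
sku=R32: ✓ → 244
sku=R95: ✗
sku=R51: ✓ → 25
sku=R89: ✓ → 83
sku=R87: ✓ → 199
sku=R60: ✓ → 10
sku=R48: ✓ → 24
sku=R23: ✗
sku=R36: ✗
sku=R78: ✗
globex_sum = 244 + 25 + 83 + 199 + 10 + 24 = 585
—
[initech_sum: supplier IN ('Initech', 'Globex') AND stock BETWEEN 157 AND 479]
sku=R11: ✓ → 274
sku=R61: ✗
sku=R32: ✗
sku=R95: ✗
sku=R51: ✓ → 25
sku=R89: ✗
sku=R87: ✓ → 199
sku=R60: ✗
sku=R48: ✗
sku=R23: ✓ → 325
sku=R36: ✓ → 365
sku=R78: ✓ → 244
initech_sum = 274 + 25 + 199 + 325 + 365 + 244 = 1432

food_sum=1426, globex_sum=585, initech_sum=1432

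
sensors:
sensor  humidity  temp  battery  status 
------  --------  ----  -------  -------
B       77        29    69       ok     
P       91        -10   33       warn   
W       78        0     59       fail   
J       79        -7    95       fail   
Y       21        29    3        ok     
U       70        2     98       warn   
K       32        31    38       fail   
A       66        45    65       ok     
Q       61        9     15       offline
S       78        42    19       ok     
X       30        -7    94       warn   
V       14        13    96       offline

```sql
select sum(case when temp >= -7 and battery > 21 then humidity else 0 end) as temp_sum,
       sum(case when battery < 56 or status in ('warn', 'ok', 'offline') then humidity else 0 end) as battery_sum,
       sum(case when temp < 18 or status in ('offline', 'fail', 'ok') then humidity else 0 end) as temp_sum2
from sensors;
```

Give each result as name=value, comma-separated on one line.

temp_sum=446, battery_sum=540, temp_sum2=697

[temp_sum: temp >= -7 and battery > 21]
sensor=B: ✓ → 77
sensor=P: ✗
sensor=W: ✓ → 78
sensor=J: ✓ → 79
sensor=Y: ✗
sensor=U: ✓ → 70
sensor=K: ✓ → 32
sensor=A: ✓ → 66
sensor=Q: ✗
sensor=S: ✗
sensor=X: ✓ → 30
sensor=V: ✓ → 14
temp_sum = 77 + 78 + 79 + 70 + 32 + 66 + 30 + 14 = 446
—
[battery_sum: battery < 56 or status in ('warn', 'ok', 'offline')]
sensor=B: ✓ → 77
sensor=P: ✓ → 91
sensor=W: ✗
sensor=J: ✗
sensor=Y: ✓ → 21
sensor=U: ✓ → 70
sensor=K: ✓ → 32
sensor=A: ✓ → 66
sensor=Q: ✓ → 61
sensor=S: ✓ → 78
sensor=X: ✓ → 30
sensor=V: ✓ → 14
battery_sum = 77 + 91 + 21 + 70 + 32 + 66 + 61 + 78 + 30 + 14 = 540
—
[temp_sum2: temp < 18 or status in ('offline', 'fail', 'ok')]
sensor=B: ✓ → 77
sensor=P: ✓ → 91
sensor=W: ✓ → 78
sensor=J: ✓ → 79
sensor=Y: ✓ → 21
sensor=U: ✓ → 70
sensor=K: ✓ → 32
sensor=A: ✓ → 66
sensor=Q: ✓ → 61
sensor=S: ✓ → 78
sensor=X: ✓ → 30
sensor=V: ✓ → 14
temp_sum2 = 77 + 91 + 78 + 79 + 21 + 70 + 32 + 66 + 61 + 78 + 30 + 14 = 697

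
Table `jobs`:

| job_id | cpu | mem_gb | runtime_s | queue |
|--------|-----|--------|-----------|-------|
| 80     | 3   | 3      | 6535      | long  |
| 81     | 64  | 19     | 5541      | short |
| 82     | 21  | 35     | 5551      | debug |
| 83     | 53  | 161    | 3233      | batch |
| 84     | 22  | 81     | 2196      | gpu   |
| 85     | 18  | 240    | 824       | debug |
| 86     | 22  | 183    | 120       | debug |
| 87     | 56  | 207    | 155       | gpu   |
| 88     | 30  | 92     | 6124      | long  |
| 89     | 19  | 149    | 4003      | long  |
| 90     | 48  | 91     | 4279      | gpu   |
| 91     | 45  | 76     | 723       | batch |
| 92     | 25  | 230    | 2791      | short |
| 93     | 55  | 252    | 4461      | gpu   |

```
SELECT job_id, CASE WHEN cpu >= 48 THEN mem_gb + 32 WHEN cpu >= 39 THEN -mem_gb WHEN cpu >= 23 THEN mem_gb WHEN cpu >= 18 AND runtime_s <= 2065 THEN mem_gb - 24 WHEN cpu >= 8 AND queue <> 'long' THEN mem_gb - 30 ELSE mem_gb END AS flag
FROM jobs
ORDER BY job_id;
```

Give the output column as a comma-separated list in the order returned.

job_id=80: ELSE → 3
job_id=81: cpu >= 48 → 51
job_id=82: cpu >= 8 AND queue <> 'long' → 5
job_id=83: cpu >= 48 → 193
job_id=84: cpu >= 8 AND queue <> 'long' → 51
job_id=85: cpu >= 18 AND runtime_s <= 2065 → 216
job_id=86: cpu >= 18 AND runtime_s <= 2065 → 159
job_id=87: cpu >= 48 → 239
job_id=88: cpu >= 23 → 92
job_id=89: ELSE → 149
job_id=90: cpu >= 48 → 123
job_id=91: cpu >= 39 → -76
job_id=92: cpu >= 23 → 230
job_id=93: cpu >= 48 → 284

3, 51, 5, 193, 51, 216, 159, 239, 92, 149, 123, -76, 230, 284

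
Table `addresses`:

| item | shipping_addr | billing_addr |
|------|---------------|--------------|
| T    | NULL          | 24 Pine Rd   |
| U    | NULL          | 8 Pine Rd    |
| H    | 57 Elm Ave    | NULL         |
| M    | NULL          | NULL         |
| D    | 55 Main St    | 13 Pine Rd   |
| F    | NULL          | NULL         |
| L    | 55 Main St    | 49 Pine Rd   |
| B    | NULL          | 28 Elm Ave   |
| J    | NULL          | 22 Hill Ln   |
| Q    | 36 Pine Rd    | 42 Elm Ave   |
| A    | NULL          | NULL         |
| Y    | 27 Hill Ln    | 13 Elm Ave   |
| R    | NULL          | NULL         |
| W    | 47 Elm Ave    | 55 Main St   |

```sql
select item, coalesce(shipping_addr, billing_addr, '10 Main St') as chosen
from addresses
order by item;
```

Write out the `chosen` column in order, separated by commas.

item=A: shipping_addr=NULL, billing_addr=NULL, → literal 10 Main St → 10 Main St
item=B: shipping_addr=NULL, billing_addr=28 Elm Ave → 28 Elm Ave
item=D: shipping_addr=55 Main St → 55 Main St
item=F: shipping_addr=NULL, billing_addr=NULL, → literal 10 Main St → 10 Main St
item=H: shipping_addr=57 Elm Ave → 57 Elm Ave
item=J: shipping_addr=NULL, billing_addr=22 Hill Ln → 22 Hill Ln
item=L: shipping_addr=55 Main St → 55 Main St
item=M: shipping_addr=NULL, billing_addr=NULL, → literal 10 Main St → 10 Main St
item=Q: shipping_addr=36 Pine Rd → 36 Pine Rd
item=R: shipping_addr=NULL, billing_addr=NULL, → literal 10 Main St → 10 Main St
item=T: shipping_addr=NULL, billing_addr=24 Pine Rd → 24 Pine Rd
item=U: shipping_addr=NULL, billing_addr=8 Pine Rd → 8 Pine Rd
item=W: shipping_addr=47 Elm Ave → 47 Elm Ave
item=Y: shipping_addr=27 Hill Ln → 27 Hill Ln

10 Main St, 28 Elm Ave, 55 Main St, 10 Main St, 57 Elm Ave, 22 Hill Ln, 55 Main St, 10 Main St, 36 Pine Rd, 10 Main St, 24 Pine Rd, 8 Pine Rd, 47 Elm Ave, 27 Hill Ln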